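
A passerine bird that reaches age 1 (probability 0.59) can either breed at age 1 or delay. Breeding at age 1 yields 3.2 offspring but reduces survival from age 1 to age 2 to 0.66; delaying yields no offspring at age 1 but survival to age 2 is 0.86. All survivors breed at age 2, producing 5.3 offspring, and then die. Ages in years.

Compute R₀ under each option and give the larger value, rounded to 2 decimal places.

breed at age 1: R₀ = 0.59 × (3.2 + 0.66 × 5.3) = 0.59 × 6.6980 = 3.9518
delay to age 2: R₀ = 0.59 × (0.86 × 5.3) = 0.59 × 4.5580 = 2.6892
Higher: breed at age 1 (3.9518).

3.95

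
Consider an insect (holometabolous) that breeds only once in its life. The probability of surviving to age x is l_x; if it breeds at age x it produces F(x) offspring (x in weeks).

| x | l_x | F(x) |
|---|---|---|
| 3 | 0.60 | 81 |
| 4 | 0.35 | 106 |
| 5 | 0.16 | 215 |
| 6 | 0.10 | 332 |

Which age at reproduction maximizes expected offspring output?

Expected offspring if breeding at age x = l_x × F(x):
  age 3: 0.60 × 81 = 48.600
  age 4: 0.35 × 106 = 37.100
  age 5: 0.16 × 215 = 34.400
  age 6: 0.10 × 332 = 33.200
Maximum at age 3 (48.600).

3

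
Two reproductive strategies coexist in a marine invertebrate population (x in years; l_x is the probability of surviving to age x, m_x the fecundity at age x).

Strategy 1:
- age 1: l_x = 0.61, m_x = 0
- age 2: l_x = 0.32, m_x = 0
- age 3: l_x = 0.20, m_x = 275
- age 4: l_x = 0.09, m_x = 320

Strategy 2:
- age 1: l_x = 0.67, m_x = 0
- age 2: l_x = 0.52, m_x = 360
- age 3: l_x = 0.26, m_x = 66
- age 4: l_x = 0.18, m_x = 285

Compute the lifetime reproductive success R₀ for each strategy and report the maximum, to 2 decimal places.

255.66

Strategy 1: R₀ = 0.61×0 + 0.32×0 + 0.20×275 + 0.09×320 = 83.8000
Strategy 2: R₀ = 0.67×0 + 0.52×360 + 0.26×66 + 0.18×285 = 255.6600
Highest R₀: strategy 2 with 255.6600.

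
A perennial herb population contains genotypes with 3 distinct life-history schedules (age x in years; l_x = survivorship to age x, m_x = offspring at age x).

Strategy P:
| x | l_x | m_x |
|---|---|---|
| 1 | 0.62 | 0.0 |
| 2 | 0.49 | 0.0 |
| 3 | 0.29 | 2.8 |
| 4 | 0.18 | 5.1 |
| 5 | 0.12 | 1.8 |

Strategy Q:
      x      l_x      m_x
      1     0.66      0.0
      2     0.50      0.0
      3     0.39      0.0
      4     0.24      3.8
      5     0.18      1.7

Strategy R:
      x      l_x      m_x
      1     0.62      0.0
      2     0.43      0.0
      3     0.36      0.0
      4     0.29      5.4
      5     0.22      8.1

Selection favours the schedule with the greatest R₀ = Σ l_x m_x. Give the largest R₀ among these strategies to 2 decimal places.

Strategy P: R₀ = 0.62×0.0 + 0.49×0.0 + 0.29×2.8 + 0.18×5.1 + 0.12×1.8 = 1.9460
Strategy Q: R₀ = 0.66×0.0 + 0.50×0.0 + 0.39×0.0 + 0.24×3.8 + 0.18×1.7 = 1.2180
Strategy R: R₀ = 0.62×0.0 + 0.43×0.0 + 0.36×0.0 + 0.29×5.4 + 0.22×8.1 = 3.3480
Highest R₀: strategy R with 3.3480.

3.35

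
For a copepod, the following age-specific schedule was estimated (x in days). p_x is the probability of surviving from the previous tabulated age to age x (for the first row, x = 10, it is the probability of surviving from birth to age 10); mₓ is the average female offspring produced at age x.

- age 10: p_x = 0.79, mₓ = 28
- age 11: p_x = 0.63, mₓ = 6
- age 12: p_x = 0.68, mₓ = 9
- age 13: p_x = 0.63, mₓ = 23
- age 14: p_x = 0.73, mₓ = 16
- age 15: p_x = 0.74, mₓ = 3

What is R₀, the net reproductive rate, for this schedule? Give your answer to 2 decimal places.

35.89

Survivorship from birth: l_x = p_10·p_11·…·p_x.
  l_10 = 0.79000
  l_11 = 0.49770
  l_12 = 0.33844
  l_13 = 0.21321
  l_14 = 0.15565
  l_15 = 0.11518
R₀ = Σ l_x mₓ:
  age 10: 0.79000 × 28 = 22.1200
  age 11: 0.49770 × 6 = 2.9862
  age 12: 0.33844 × 9 = 3.0460
  age 13: 0.21321 × 23 = 4.9038
  age 14: 0.15565 × 16 = 2.4904
  age 15: 0.11518 × 3 = 0.3455
R₀ = 22.1200 + 2.9862 + 3.0460 + 4.9038 + 2.4904 + 0.3455 = 35.8919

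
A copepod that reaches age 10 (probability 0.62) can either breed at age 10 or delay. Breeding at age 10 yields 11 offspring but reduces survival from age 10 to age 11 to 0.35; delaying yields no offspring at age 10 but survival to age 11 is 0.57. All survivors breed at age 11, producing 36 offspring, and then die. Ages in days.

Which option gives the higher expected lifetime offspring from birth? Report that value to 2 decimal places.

breed at age 10: R₀ = 0.62 × (11 + 0.35 × 36) = 0.62 × 23.6000 = 14.6320
delay to age 11: R₀ = 0.62 × (0.57 × 36) = 0.62 × 20.5200 = 12.7224
Higher: breed at age 10 (14.6320).

14.63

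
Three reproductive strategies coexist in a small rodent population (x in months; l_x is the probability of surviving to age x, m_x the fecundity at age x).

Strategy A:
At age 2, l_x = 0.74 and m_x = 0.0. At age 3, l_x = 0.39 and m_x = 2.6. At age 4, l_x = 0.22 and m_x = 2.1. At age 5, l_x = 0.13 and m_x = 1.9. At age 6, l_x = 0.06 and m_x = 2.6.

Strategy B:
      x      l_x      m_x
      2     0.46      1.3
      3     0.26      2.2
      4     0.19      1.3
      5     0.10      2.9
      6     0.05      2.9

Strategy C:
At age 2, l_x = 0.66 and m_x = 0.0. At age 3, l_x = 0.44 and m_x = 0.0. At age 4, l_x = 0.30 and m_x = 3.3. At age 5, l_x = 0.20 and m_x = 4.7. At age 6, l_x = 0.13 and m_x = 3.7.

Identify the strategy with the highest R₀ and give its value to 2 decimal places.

2.41

Strategy A: R₀ = 0.74×0.0 + 0.39×2.6 + 0.22×2.1 + 0.13×1.9 + 0.06×2.6 = 1.8790
Strategy B: R₀ = 0.46×1.3 + 0.26×2.2 + 0.19×1.3 + 0.10×2.9 + 0.05×2.9 = 1.8520
Strategy C: R₀ = 0.66×0.0 + 0.44×0.0 + 0.30×3.3 + 0.20×4.7 + 0.13×3.7 = 2.4110
Highest R₀: strategy C with 2.4110.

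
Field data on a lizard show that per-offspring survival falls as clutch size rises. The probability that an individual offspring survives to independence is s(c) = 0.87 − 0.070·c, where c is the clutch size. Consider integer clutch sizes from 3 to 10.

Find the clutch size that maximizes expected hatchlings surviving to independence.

Expected hatchlings surviving to independence = c × s(c):
  c=3: 3 × 0.660 = 1.980
  c=4: 4 × 0.590 = 2.360
  c=5: 5 × 0.520 = 2.600
  c=6: 6 × 0.450 = 2.700
  c=7: 7 × 0.380 = 2.660
  c=8: 8 × 0.310 = 2.480
  c=9: 9 × 0.240 = 2.160
  c=10: 10 × 0.170 = 1.700
Maximum at c = 6 (2.700 hatchlings surviving to independence).

6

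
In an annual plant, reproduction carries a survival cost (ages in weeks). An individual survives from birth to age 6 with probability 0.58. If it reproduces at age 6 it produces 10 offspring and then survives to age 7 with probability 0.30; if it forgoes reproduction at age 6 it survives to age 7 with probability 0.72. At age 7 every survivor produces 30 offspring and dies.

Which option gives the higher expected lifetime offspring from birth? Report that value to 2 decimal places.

breed at age 6: R₀ = 0.58 × (10 + 0.30 × 30) = 0.58 × 19.0000 = 11.0200
delay to age 7: R₀ = 0.58 × (0.72 × 30) = 0.58 × 21.6000 = 12.5280
Higher: delay to age 7 (12.5280).

12.53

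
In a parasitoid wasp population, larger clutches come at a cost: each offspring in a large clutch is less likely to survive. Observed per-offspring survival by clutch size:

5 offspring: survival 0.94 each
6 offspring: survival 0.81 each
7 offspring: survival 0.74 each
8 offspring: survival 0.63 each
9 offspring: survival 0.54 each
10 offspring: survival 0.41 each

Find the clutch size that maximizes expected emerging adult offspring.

7

Expected emerging adult offspring = c × s(c):
  c=5: 5 × 0.94 = 4.700
  c=6: 6 × 0.81 = 4.860
  c=7: 7 × 0.74 = 5.180
  c=8: 8 × 0.63 = 5.040
  c=9: 9 × 0.54 = 4.860
  c=10: 10 × 0.41 = 4.100
Maximum at c = 7 (5.180 emerging adult offspring).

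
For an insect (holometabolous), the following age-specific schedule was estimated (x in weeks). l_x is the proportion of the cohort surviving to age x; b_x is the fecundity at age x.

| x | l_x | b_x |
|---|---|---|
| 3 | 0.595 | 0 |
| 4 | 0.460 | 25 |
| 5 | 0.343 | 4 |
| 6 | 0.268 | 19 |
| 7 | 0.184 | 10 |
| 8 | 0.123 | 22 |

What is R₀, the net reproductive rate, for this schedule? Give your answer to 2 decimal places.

R₀ = Σ l_x b_x:
  age 3: 0.595 × 0 = 0.0000
  age 4: 0.460 × 25 = 11.5000
  age 5: 0.343 × 4 = 1.3720
  age 6: 0.268 × 19 = 5.0920
  age 7: 0.184 × 10 = 1.8400
  age 8: 0.123 × 22 = 2.7060
R₀ = 0.0000 + 11.5000 + 1.3720 + 5.0920 + 1.8400 + 2.7060 = 22.5100

22.51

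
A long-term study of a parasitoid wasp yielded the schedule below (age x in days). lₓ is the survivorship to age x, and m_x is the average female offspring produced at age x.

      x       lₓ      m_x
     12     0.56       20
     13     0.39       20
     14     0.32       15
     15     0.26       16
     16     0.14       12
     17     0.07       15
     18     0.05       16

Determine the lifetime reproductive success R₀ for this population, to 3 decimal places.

31.490

R₀ = Σ lₓ m_x:
  age 12: 0.56 × 20 = 11.2000
  age 13: 0.39 × 20 = 7.8000
  age 14: 0.32 × 15 = 4.8000
  age 15: 0.26 × 16 = 4.1600
  age 16: 0.14 × 12 = 1.6800
  age 17: 0.07 × 15 = 1.0500
  age 18: 0.05 × 16 = 0.8000
R₀ = 11.2000 + 7.8000 + 4.8000 + 4.1600 + 1.6800 + 1.0500 + 0.8000 = 31.4900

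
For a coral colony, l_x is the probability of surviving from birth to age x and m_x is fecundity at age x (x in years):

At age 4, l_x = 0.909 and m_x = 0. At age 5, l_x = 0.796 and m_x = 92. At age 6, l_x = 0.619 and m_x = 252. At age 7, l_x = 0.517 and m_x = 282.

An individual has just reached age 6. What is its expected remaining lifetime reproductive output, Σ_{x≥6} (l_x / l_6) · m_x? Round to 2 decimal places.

l_6 = 0.619. Conditional survival from age 6 to x is l_x / l_6.
  x=6: (0.619/0.619) × 252 = 252.0000
  x=7: (0.517/0.619) × 282 = 235.5315
Sum = 252.0000 + 235.5315 = 487.5315

487.53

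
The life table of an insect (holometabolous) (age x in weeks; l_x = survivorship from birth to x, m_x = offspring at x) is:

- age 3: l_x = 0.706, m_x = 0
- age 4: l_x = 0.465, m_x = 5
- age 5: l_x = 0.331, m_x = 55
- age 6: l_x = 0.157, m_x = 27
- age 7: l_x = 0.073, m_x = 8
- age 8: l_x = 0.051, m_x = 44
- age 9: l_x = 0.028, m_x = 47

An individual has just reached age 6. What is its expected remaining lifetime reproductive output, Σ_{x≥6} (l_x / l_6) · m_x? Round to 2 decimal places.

l_6 = 0.157. Conditional survival from age 6 to x is l_x / l_6.
  x=6: (0.157/0.157) × 27 = 27.0000
  x=7: (0.073/0.157) × 8 = 3.7197
  x=8: (0.051/0.157) × 44 = 14.2930
  x=9: (0.028/0.157) × 47 = 8.3822
Sum = 27.0000 + 3.7197 + 14.2930 + 8.3822 = 53.3949

53.39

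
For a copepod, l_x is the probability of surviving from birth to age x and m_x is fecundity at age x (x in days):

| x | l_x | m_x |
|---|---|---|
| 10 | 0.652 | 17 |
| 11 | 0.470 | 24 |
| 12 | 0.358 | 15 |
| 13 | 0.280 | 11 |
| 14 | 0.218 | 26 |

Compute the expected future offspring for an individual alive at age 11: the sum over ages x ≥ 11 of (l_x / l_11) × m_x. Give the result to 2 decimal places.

54.04

l_11 = 0.470. Conditional survival from age 11 to x is l_x / l_11.
  x=11: (0.470/0.470) × 24 = 24.0000
  x=12: (0.358/0.470) × 15 = 11.4255
  x=13: (0.280/0.470) × 11 = 6.5532
  x=14: (0.218/0.470) × 26 = 12.0596
Sum = 24.0000 + 11.4255 + 6.5532 + 12.0596 = 54.0383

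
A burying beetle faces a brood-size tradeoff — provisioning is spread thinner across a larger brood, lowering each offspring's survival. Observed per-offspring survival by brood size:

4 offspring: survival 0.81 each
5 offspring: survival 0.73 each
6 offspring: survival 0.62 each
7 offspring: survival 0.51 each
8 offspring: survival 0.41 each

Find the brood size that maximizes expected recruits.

Expected recruits = c × s(c):
  c=4: 4 × 0.81 = 3.240
  c=5: 5 × 0.73 = 3.650
  c=6: 6 × 0.62 = 3.720
  c=7: 7 × 0.51 = 3.570
  c=8: 8 × 0.41 = 3.280
Maximum at c = 6 (3.720 recruits).

6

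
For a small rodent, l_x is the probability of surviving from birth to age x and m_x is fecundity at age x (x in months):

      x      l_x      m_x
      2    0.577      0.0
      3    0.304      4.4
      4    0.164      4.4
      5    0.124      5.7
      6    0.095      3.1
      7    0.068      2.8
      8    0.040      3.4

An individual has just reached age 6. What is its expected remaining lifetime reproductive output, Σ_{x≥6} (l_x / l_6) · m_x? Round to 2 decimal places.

6.54

l_6 = 0.095. Conditional survival from age 6 to x is l_x / l_6.
  x=6: (0.095/0.095) × 3.1 = 3.1000
  x=7: (0.068/0.095) × 2.8 = 2.0042
  x=8: (0.040/0.095) × 3.4 = 1.4316
Sum = 3.1000 + 2.0042 + 1.4316 = 6.5358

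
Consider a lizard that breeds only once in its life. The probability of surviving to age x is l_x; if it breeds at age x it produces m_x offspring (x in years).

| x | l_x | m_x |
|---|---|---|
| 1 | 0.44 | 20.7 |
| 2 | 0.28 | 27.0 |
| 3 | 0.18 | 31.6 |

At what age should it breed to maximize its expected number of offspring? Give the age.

Expected offspring if breeding at age x = l_x × m_x:
  age 1: 0.44 × 20.7 = 9.108
  age 2: 0.28 × 27.0 = 7.560
  age 3: 0.18 × 31.6 = 5.688
Maximum at age 1 (9.108).

1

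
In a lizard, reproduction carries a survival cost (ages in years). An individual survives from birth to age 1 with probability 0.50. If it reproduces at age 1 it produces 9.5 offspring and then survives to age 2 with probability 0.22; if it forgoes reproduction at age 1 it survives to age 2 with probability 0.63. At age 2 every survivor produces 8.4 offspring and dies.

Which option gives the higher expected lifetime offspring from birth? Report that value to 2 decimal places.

5.67

breed at age 1: R₀ = 0.50 × (9.5 + 0.22 × 8.4) = 0.50 × 11.3480 = 5.6740
delay to age 2: R₀ = 0.50 × (0.63 × 8.4) = 0.50 × 5.2920 = 2.6460
Higher: breed at age 1 (5.6740).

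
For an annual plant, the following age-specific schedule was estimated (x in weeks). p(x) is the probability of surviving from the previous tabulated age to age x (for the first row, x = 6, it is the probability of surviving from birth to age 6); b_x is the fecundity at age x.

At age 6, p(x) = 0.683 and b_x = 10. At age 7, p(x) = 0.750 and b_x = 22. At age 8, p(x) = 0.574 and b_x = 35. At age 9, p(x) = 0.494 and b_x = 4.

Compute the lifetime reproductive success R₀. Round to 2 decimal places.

28.97

Survivorship from birth: l_x = p_6·p_7·…·p_x.
  l_6 = 0.68300
  l_7 = 0.51225
  l_8 = 0.29403
  l_9 = 0.14525
R₀ = Σ l_x b_x:
  age 6: 0.68300 × 10 = 6.8300
  age 7: 0.51225 × 22 = 11.2695
  age 8: 0.29403 × 35 = 10.2911
  age 9: 0.14525 × 4 = 0.5810
R₀ = 6.8300 + 11.2695 + 10.2911 + 0.5810 = 28.9716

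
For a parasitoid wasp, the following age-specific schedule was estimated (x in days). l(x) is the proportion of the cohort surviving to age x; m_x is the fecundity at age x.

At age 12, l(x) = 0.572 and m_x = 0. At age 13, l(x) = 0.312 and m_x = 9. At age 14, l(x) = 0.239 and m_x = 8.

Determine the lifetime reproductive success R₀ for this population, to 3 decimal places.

4.720

R₀ = Σ l(x) m_x:
  age 12: 0.572 × 0 = 0.0000
  age 13: 0.312 × 9 = 2.8080
  age 14: 0.239 × 8 = 1.9120
R₀ = 0.0000 + 2.8080 + 1.9120 = 4.7200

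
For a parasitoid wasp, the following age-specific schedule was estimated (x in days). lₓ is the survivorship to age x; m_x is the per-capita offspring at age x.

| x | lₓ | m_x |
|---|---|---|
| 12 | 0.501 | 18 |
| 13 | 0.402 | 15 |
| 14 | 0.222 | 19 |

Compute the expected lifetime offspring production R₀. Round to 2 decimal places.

19.27

R₀ = Σ lₓ m_x:
  age 12: 0.501 × 18 = 9.0180
  age 13: 0.402 × 15 = 6.0300
  age 14: 0.222 × 19 = 4.2180
R₀ = 9.0180 + 6.0300 + 4.2180 = 19.2660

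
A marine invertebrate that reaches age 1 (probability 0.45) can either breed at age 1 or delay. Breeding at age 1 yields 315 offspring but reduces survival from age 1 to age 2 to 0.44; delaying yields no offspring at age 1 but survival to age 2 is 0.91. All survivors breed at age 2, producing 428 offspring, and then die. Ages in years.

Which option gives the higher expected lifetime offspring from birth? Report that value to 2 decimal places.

breed at age 1: R₀ = 0.45 × (315 + 0.44 × 428) = 0.45 × 503.3200 = 226.4940
delay to age 2: R₀ = 0.45 × (0.91 × 428) = 0.45 × 389.4800 = 175.2660
Higher: breed at age 1 (226.4940).

226.49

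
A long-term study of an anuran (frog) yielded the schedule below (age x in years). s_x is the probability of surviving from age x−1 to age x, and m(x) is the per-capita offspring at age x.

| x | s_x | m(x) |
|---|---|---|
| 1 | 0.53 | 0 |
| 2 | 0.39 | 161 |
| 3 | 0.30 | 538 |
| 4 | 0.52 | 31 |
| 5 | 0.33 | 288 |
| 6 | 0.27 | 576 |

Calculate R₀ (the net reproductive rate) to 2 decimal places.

Survivorship from birth: l_x = s_1·s_2·…·s_x.
  l_1 = 0.53000
  l_2 = 0.20670
  l_3 = 0.06201
  l_4 = 0.03225
  l_5 = 0.01064
  l_6 = 0.00287
R₀ = Σ l_x m(x):
  age 1: 0.53000 × 0 = 0.0000
  age 2: 0.20670 × 161 = 33.2787
  age 3: 0.06201 × 538 = 33.3614
  age 4: 0.03225 × 31 = 0.9998
  age 5: 0.01064 × 288 = 3.0643
  age 6: 0.00287 × 576 = 1.6531
R₀ = 0.0000 + 33.2787 + 33.3614 + 0.9998 + 3.0643 + 1.6531 = 72.3573

72.36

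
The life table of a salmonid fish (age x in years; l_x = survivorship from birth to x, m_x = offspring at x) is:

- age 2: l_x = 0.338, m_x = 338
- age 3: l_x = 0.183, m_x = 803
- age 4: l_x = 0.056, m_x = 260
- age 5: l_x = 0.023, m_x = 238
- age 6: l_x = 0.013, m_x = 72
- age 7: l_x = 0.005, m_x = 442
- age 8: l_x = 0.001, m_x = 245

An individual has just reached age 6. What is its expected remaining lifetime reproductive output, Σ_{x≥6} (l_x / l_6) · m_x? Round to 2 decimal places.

260.85

l_6 = 0.013. Conditional survival from age 6 to x is l_x / l_6.
  x=6: (0.013/0.013) × 72 = 72.0000
  x=7: (0.005/0.013) × 442 = 170.0000
  x=8: (0.001/0.013) × 245 = 18.8462
Sum = 72.0000 + 170.0000 + 18.8462 = 260.8462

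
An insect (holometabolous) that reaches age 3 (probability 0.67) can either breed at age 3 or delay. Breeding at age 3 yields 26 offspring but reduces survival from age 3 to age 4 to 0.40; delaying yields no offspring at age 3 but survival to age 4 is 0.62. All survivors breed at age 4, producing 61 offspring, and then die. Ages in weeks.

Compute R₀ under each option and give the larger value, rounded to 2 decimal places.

breed at age 3: R₀ = 0.67 × (26 + 0.40 × 61) = 0.67 × 50.4000 = 33.7680
delay to age 4: R₀ = 0.67 × (0.62 × 61) = 0.67 × 37.8200 = 25.3394
Higher: breed at age 3 (33.7680).

33.77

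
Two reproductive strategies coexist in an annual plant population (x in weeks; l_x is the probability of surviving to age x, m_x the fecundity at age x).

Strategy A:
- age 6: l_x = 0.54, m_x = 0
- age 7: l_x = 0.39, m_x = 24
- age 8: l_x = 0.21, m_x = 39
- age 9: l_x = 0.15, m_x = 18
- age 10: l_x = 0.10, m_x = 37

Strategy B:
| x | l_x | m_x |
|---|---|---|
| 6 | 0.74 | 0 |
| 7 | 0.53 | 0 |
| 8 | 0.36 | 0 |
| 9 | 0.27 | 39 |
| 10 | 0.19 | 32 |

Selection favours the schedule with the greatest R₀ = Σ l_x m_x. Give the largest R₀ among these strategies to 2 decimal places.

Strategy A: R₀ = 0.54×0 + 0.39×24 + 0.21×39 + 0.15×18 + 0.10×37 = 23.9500
Strategy B: R₀ = 0.74×0 + 0.53×0 + 0.36×0 + 0.27×39 + 0.19×32 = 16.6100
Highest R₀: strategy A with 23.9500.

23.95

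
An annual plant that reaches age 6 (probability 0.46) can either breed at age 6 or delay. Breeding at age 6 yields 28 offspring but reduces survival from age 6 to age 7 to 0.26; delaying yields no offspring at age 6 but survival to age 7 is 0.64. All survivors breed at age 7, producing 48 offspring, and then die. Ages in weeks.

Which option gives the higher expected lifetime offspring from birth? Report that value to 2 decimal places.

breed at age 6: R₀ = 0.46 × (28 + 0.26 × 48) = 0.46 × 40.4800 = 18.6208
delay to age 7: R₀ = 0.46 × (0.64 × 48) = 0.46 × 30.7200 = 14.1312
Higher: breed at age 6 (18.6208).

18.62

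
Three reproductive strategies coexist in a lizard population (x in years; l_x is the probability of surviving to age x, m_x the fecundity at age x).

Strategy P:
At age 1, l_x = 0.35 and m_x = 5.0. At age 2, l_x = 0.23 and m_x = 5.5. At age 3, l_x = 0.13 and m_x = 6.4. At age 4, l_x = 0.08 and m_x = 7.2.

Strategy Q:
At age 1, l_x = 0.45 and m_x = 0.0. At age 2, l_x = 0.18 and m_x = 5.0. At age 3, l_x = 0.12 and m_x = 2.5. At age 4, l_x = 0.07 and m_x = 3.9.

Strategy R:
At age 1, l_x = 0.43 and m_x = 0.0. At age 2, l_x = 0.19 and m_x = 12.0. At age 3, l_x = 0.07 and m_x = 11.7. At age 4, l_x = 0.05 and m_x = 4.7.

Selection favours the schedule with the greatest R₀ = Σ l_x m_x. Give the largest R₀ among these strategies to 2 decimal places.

4.42

Strategy P: R₀ = 0.35×5.0 + 0.23×5.5 + 0.13×6.4 + 0.08×7.2 = 4.4230
Strategy Q: R₀ = 0.45×0.0 + 0.18×5.0 + 0.12×2.5 + 0.07×3.9 = 1.4730
Strategy R: R₀ = 0.43×0.0 + 0.19×12.0 + 0.07×11.7 + 0.05×4.7 = 3.3340
Highest R₀: strategy P with 4.4230.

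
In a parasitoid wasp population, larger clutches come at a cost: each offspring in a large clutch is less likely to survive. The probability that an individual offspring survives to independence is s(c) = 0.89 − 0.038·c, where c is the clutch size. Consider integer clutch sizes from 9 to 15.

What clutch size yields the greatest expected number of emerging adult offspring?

12

Expected emerging adult offspring = c × s(c):
  c=9: 9 × 0.548 = 4.932
  c=10: 10 × 0.510 = 5.100
  c=11: 11 × 0.472 = 5.192
  c=12: 12 × 0.434 = 5.208
  c=13: 13 × 0.396 = 5.148
  c=14: 14 × 0.358 = 5.012
  c=15: 15 × 0.320 = 4.800
Maximum at c = 12 (5.208 emerging adult offspring).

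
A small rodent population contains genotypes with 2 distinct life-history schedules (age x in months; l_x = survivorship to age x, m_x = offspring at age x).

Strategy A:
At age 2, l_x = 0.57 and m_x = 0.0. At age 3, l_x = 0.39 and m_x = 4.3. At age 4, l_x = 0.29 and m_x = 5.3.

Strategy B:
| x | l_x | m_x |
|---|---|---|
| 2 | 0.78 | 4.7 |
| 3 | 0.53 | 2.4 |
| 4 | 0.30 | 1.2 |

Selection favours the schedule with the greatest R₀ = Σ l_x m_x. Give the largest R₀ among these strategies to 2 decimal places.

5.30

Strategy A: R₀ = 0.57×0.0 + 0.39×4.3 + 0.29×5.3 = 3.2140
Strategy B: R₀ = 0.78×4.7 + 0.53×2.4 + 0.30×1.2 = 5.2980
Highest R₀: strategy B with 5.2980.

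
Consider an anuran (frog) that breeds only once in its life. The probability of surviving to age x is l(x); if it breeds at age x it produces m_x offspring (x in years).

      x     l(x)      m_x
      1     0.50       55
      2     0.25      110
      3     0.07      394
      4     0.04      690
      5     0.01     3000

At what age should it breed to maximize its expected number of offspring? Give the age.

5

Expected offspring if breeding at age x = l(x) × m_x:
  age 1: 0.50 × 55 = 27.500
  age 2: 0.25 × 110 = 27.500
  age 3: 0.07 × 394 = 27.580
  age 4: 0.04 × 690 = 27.600
  age 5: 0.01 × 3000 = 30.000
Maximum at age 5 (30.000).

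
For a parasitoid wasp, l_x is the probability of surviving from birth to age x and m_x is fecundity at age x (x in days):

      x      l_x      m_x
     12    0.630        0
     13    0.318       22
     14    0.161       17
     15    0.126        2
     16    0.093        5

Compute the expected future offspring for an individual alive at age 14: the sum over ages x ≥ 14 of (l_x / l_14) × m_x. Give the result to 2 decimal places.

21.45

l_14 = 0.161. Conditional survival from age 14 to x is l_x / l_14.
  x=14: (0.161/0.161) × 17 = 17.0000
  x=15: (0.126/0.161) × 2 = 1.5652
  x=16: (0.093/0.161) × 5 = 2.8882
Sum = 17.0000 + 1.5652 + 2.8882 = 21.4534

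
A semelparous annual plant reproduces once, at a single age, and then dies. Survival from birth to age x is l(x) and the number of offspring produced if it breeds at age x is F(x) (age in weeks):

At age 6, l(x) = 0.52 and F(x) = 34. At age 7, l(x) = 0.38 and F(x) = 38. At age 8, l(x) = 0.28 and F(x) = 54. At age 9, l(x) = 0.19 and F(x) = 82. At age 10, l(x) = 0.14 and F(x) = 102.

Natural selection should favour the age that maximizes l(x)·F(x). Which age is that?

6

Expected offspring if breeding at age x = l(x) × F(x):
  age 6: 0.52 × 34 = 17.680
  age 7: 0.38 × 38 = 14.440
  age 8: 0.28 × 54 = 15.120
  age 9: 0.19 × 82 = 15.580
  age 10: 0.14 × 102 = 14.280
Maximum at age 6 (17.680).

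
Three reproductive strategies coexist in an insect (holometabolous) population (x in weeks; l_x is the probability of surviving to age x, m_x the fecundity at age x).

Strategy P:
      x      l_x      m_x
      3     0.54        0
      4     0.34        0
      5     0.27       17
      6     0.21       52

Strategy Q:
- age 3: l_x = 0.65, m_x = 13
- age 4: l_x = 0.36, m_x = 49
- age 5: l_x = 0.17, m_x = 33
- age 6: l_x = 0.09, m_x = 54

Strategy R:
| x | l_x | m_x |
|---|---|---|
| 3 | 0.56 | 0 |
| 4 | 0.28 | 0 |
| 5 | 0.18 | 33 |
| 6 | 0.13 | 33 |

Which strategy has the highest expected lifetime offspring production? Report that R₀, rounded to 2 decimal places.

Strategy P: R₀ = 0.54×0 + 0.34×0 + 0.27×17 + 0.21×52 = 15.5100
Strategy Q: R₀ = 0.65×13 + 0.36×49 + 0.17×33 + 0.09×54 = 36.5600
Strategy R: R₀ = 0.56×0 + 0.28×0 + 0.18×33 + 0.13×33 = 10.2300
Highest R₀: strategy Q with 36.5600.

36.56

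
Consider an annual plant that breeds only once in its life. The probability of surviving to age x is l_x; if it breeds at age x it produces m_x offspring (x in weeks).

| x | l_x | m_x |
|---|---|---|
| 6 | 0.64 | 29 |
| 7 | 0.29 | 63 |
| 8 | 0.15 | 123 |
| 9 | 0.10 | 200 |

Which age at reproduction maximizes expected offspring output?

9

Expected offspring if breeding at age x = l_x × m_x:
  age 6: 0.64 × 29 = 18.560
  age 7: 0.29 × 63 = 18.270
  age 8: 0.15 × 123 = 18.450
  age 9: 0.10 × 200 = 20.000
Maximum at age 9 (20.000).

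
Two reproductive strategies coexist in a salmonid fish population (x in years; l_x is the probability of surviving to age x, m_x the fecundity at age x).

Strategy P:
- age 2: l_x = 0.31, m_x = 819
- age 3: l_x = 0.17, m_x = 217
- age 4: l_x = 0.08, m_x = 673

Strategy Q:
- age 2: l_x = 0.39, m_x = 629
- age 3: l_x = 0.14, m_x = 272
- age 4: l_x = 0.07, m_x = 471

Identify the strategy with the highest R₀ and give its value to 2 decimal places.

344.62

Strategy P: R₀ = 0.31×819 + 0.17×217 + 0.08×673 = 344.6200
Strategy Q: R₀ = 0.39×629 + 0.14×272 + 0.07×471 = 316.3600
Highest R₀: strategy P with 344.6200.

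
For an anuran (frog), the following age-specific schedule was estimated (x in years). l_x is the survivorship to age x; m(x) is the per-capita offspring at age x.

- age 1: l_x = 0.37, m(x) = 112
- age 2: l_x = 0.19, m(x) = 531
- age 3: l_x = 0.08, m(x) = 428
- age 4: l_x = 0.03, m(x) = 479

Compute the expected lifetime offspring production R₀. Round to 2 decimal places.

R₀ = Σ l_x m(x):
  age 1: 0.37 × 112 = 41.4400
  age 2: 0.19 × 531 = 100.8900
  age 3: 0.08 × 428 = 34.2400
  age 4: 0.03 × 479 = 14.3700
R₀ = 41.4400 + 100.8900 + 34.2400 + 14.3700 = 190.9400

190.94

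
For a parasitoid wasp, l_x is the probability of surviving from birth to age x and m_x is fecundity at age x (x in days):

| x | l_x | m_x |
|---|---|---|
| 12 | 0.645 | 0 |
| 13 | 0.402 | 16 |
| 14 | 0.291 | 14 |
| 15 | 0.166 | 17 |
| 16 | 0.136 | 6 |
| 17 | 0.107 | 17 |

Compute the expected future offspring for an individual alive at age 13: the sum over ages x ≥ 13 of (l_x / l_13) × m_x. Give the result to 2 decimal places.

l_13 = 0.402. Conditional survival from age 13 to x is l_x / l_13.
  x=13: (0.402/0.402) × 16 = 16.0000
  x=14: (0.291/0.402) × 14 = 10.1343
  x=15: (0.166/0.402) × 17 = 7.0199
  x=16: (0.136/0.402) × 6 = 2.0299
  x=17: (0.107/0.402) × 17 = 4.5249
Sum = 16.0000 + 10.1343 + 7.0199 + 2.0299 + 4.5249 = 39.7090

39.71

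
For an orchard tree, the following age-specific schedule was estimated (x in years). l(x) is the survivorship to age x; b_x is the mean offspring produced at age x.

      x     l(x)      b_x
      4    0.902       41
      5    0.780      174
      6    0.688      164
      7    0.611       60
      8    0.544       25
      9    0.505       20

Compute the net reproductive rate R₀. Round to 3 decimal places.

345.894

R₀ = Σ l(x) b_x:
  age 4: 0.902 × 41 = 36.9820
  age 5: 0.780 × 174 = 135.7200
  age 6: 0.688 × 164 = 112.8320
  age 7: 0.611 × 60 = 36.6600
  age 8: 0.544 × 25 = 13.6000
  age 9: 0.505 × 20 = 10.1000
R₀ = 36.9820 + 135.7200 + 112.8320 + 36.6600 + 13.6000 + 10.1000 = 345.8940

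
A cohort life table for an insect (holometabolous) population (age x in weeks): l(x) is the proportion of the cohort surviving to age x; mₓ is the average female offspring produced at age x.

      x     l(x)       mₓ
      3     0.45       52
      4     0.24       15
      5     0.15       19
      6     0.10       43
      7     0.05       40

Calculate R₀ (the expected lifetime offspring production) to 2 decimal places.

36.15

R₀ = Σ l(x) mₓ:
  age 3: 0.45 × 52 = 23.4000
  age 4: 0.24 × 15 = 3.6000
  age 5: 0.15 × 19 = 2.8500
  age 6: 0.10 × 43 = 4.3000
  age 7: 0.05 × 40 = 2.0000
R₀ = 23.4000 + 3.6000 + 2.8500 + 4.3000 + 2.0000 = 36.1500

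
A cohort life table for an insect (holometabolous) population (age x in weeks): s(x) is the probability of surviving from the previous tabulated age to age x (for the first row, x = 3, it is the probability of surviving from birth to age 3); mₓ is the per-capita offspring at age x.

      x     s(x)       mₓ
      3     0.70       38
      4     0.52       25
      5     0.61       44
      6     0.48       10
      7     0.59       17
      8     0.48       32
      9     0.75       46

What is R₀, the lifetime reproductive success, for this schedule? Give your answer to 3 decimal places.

49.612

Survivorship from birth: l_x = s_3·s_4·…·s_x.
  l_3 = 0.70000
  l_4 = 0.36400
  l_5 = 0.22204
  l_6 = 0.10658
  l_7 = 0.06288
  l_8 = 0.03018
  l_9 = 0.02264
R₀ = Σ l_x mₓ:
  age 3: 0.70000 × 38 = 26.6000
  age 4: 0.36400 × 25 = 9.1000
  age 5: 0.22204 × 44 = 9.7698
  age 6: 0.10658 × 10 = 1.0658
  age 7: 0.06288 × 17 = 1.0690
  age 8: 0.03018 × 32 = 0.9658
  age 9: 0.02264 × 46 = 1.0414
R₀ = 26.6000 + 9.1000 + 9.7698 + 1.0658 + 1.0690 + 0.9658 + 1.0414 = 49.6117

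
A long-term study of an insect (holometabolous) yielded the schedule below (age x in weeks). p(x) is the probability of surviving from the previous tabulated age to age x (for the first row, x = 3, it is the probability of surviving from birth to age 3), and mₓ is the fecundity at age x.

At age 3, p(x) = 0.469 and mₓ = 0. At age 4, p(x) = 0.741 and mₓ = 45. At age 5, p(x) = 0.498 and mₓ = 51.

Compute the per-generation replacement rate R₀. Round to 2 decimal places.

Survivorship from birth: l_x = p_3·p_4·…·p_x.
  l_3 = 0.46900
  l_4 = 0.34753
  l_5 = 0.17307
R₀ = Σ l_x mₓ:
  age 3: 0.46900 × 0 = 0.0000
  age 4: 0.34753 × 45 = 15.6388
  age 5: 0.17307 × 51 = 8.8266
R₀ = 0.0000 + 15.6388 + 8.8266 = 24.4654

24.47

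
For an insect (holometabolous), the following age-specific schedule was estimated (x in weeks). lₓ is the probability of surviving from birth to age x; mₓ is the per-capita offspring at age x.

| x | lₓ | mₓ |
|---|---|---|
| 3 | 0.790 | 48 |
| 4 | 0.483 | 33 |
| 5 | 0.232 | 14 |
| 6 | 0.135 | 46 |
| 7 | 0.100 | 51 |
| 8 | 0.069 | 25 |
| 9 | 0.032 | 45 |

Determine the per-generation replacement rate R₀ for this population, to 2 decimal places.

71.58

R₀ = Σ lₓ mₓ:
  age 3: 0.790 × 48 = 37.9200
  age 4: 0.483 × 33 = 15.9390
  age 5: 0.232 × 14 = 3.2480
  age 6: 0.135 × 46 = 6.2100
  age 7: 0.100 × 51 = 5.1000
  age 8: 0.069 × 25 = 1.7250
  age 9: 0.032 × 45 = 1.4400
R₀ = 37.9200 + 15.9390 + 3.2480 + 6.2100 + 5.1000 + 1.7250 + 1.4400 = 71.5820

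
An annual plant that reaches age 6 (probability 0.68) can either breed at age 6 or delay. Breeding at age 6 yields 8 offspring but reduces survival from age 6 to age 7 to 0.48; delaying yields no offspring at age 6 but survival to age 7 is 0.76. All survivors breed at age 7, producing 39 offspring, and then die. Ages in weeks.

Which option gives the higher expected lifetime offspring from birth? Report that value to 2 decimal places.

breed at age 6: R₀ = 0.68 × (8 + 0.48 × 39) = 0.68 × 26.7200 = 18.1696
delay to age 7: R₀ = 0.68 × (0.76 × 39) = 0.68 × 29.6400 = 20.1552
Higher: delay to age 7 (20.1552).

20.16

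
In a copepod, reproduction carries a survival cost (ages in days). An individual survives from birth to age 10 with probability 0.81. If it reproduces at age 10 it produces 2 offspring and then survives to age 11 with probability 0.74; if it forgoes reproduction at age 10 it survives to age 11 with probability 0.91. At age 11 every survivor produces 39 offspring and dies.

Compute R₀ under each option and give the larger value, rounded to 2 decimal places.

breed at age 10: R₀ = 0.81 × (2 + 0.74 × 39) = 0.81 × 30.8600 = 24.9966
delay to age 11: R₀ = 0.81 × (0.91 × 39) = 0.81 × 35.4900 = 28.7469
Higher: delay to age 11 (28.7469).

28.75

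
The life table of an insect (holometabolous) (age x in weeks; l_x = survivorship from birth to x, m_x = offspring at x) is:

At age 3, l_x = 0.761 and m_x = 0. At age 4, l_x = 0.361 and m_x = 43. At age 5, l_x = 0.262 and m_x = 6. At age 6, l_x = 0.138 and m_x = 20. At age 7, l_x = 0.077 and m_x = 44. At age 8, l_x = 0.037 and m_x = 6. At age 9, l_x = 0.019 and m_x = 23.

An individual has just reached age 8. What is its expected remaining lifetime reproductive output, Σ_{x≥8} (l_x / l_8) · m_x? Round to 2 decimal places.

l_8 = 0.037. Conditional survival from age 8 to x is l_x / l_8.
  x=8: (0.037/0.037) × 6 = 6.0000
  x=9: (0.019/0.037) × 23 = 11.8108
Sum = 6.0000 + 11.8108 = 17.8108

17.81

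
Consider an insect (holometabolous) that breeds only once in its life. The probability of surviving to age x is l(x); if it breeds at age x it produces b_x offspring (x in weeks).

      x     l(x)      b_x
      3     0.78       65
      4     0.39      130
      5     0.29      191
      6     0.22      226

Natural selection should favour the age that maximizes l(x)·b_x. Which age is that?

Expected offspring if breeding at age x = l(x) × b_x:
  age 3: 0.78 × 65 = 50.700
  age 4: 0.39 × 130 = 50.700
  age 5: 0.29 × 191 = 55.390
  age 6: 0.22 × 226 = 49.720
Maximum at age 5 (55.390).

5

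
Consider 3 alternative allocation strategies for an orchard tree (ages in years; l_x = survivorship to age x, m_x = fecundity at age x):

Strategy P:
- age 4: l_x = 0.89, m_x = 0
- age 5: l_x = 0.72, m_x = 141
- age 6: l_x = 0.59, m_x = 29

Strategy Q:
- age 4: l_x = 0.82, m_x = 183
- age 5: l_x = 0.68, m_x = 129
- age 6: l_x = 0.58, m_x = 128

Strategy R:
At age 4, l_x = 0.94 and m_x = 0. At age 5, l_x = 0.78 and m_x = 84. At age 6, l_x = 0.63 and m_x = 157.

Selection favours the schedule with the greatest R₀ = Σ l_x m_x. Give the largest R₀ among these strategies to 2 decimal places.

Strategy P: R₀ = 0.89×0 + 0.72×141 + 0.59×29 = 118.6300
Strategy Q: R₀ = 0.82×183 + 0.68×129 + 0.58×128 = 312.0200
Strategy R: R₀ = 0.94×0 + 0.78×84 + 0.63×157 = 164.4300
Highest R₀: strategy Q with 312.0200.

312.02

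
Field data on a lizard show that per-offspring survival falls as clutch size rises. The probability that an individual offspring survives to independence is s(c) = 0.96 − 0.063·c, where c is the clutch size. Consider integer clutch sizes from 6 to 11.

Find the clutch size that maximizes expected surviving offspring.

8

Expected surviving offspring = c × s(c):
  c=6: 6 × 0.582 = 3.492
  c=7: 7 × 0.519 = 3.633
  c=8: 8 × 0.456 = 3.648
  c=9: 9 × 0.393 = 3.537
  c=10: 10 × 0.330 = 3.300
  c=11: 11 × 0.267 = 2.937
Maximum at c = 8 (3.648 surviving offspring).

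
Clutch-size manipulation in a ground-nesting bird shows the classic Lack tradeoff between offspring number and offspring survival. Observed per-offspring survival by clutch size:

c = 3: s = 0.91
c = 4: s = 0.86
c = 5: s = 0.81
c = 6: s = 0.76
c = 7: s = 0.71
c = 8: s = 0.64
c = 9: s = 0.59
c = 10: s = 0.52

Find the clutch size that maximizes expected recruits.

Expected recruits = c × s(c):
  c=3: 3 × 0.91 = 2.730
  c=4: 4 × 0.86 = 3.440
  c=5: 5 × 0.81 = 4.050
  c=6: 6 × 0.76 = 4.560
  c=7: 7 × 0.71 = 4.970
  c=8: 8 × 0.64 = 5.120
  c=9: 9 × 0.59 = 5.310
  c=10: 10 × 0.52 = 5.200
Maximum at c = 9 (5.310 recruits).

9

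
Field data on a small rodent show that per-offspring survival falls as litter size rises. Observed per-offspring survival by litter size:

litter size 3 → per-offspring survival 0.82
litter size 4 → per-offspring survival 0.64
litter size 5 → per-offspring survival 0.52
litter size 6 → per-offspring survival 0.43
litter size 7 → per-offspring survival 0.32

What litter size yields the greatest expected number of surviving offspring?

5

Expected surviving offspring = c × s(c):
  c=3: 3 × 0.82 = 2.460
  c=4: 4 × 0.64 = 2.560
  c=5: 5 × 0.52 = 2.600
  c=6: 6 × 0.43 = 2.580
  c=7: 7 × 0.32 = 2.240
Maximum at c = 5 (2.600 surviving offspring).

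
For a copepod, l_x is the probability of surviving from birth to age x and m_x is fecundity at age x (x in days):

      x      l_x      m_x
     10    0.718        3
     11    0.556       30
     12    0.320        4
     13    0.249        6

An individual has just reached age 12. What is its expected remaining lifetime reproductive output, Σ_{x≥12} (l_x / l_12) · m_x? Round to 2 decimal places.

l_12 = 0.320. Conditional survival from age 12 to x is l_x / l_12.
  x=12: (0.320/0.320) × 4 = 4.0000
  x=13: (0.249/0.320) × 6 = 4.6687
Sum = 4.0000 + 4.6687 = 8.6687

8.67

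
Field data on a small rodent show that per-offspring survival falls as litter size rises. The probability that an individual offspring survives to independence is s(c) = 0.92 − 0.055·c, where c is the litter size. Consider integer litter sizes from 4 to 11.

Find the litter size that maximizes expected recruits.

Expected recruits = c × s(c):
  c=4: 4 × 0.700 = 2.800
  c=5: 5 × 0.645 = 3.225
  c=6: 6 × 0.590 = 3.540
  c=7: 7 × 0.535 = 3.745
  c=8: 8 × 0.480 = 3.840
  c=9: 9 × 0.425 = 3.825
  c=10: 10 × 0.370 = 3.700
  c=11: 11 × 0.315 = 3.465
Maximum at c = 8 (3.840 recruits).

8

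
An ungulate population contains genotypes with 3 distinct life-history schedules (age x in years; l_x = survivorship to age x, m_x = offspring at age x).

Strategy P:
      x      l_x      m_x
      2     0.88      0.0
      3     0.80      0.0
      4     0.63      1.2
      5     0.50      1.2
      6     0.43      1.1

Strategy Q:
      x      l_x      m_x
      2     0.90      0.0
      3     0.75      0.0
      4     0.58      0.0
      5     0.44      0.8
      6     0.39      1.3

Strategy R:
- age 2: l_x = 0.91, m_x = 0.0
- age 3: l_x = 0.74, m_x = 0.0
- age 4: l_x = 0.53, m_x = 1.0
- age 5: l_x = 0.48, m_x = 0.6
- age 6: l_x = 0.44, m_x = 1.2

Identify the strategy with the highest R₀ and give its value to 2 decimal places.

Strategy P: R₀ = 0.88×0.0 + 0.80×0.0 + 0.63×1.2 + 0.50×1.2 + 0.43×1.1 = 1.8290
Strategy Q: R₀ = 0.90×0.0 + 0.75×0.0 + 0.58×0.0 + 0.44×0.8 + 0.39×1.3 = 0.8590
Strategy R: R₀ = 0.91×0.0 + 0.74×0.0 + 0.53×1.0 + 0.48×0.6 + 0.44×1.2 = 1.3460
Highest R₀: strategy P with 1.8290.

1.83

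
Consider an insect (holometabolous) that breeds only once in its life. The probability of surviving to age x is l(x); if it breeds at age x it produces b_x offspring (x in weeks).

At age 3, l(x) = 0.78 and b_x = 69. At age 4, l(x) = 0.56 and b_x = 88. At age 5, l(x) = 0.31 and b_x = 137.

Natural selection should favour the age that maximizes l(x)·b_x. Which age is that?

3

Expected offspring if breeding at age x = l(x) × b_x:
  age 3: 0.78 × 69 = 53.820
  age 4: 0.56 × 88 = 49.280
  age 5: 0.31 × 137 = 42.470
Maximum at age 3 (53.820).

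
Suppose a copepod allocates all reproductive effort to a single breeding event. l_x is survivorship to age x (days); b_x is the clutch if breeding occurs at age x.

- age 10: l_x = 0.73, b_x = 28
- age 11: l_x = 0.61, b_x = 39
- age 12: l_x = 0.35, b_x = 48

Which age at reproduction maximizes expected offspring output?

Expected offspring if breeding at age x = l_x × b_x:
  age 10: 0.73 × 28 = 20.440
  age 11: 0.61 × 39 = 23.790
  age 12: 0.35 × 48 = 16.800
Maximum at age 11 (23.790).

11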